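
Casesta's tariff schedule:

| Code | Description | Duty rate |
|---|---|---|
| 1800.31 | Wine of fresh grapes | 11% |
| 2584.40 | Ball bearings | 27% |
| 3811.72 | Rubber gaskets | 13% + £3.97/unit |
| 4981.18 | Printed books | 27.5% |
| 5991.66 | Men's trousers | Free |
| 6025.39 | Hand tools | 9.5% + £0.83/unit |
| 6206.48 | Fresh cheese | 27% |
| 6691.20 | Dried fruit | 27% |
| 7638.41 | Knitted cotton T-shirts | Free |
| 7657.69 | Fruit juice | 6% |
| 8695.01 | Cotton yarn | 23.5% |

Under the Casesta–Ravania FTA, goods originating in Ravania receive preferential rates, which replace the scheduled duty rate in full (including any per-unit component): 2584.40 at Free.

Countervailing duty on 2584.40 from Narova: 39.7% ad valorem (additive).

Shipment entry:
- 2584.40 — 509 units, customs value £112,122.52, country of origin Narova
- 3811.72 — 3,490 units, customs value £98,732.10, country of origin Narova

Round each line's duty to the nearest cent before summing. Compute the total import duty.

£101,476.19

Line 1 (2584.40, Narova, 509 units, £112,122.52):
Base rate for 2584.40 is 27%.
2584.40 has an FTA preferential rate, but origin Narova is not Ravania; base rate stands.
Additional duty on 2584.40 from Narova: +39.7%. Applied ad valorem rate: 27% + 39.7% = 66.7%.
Duty = £112,122.52 × 66.7% = £74,785.72.
Line 2 (3811.72, Narova, 3,490 units, £98,732.10):
Base rate for 3811.72 is 13% + £3.97/unit.
Duty = £98,732.10 × 13% + 3,490 × £3.97 = £26,690.47.
Total = £74,785.72 + £26,690.47 = £101,476.19.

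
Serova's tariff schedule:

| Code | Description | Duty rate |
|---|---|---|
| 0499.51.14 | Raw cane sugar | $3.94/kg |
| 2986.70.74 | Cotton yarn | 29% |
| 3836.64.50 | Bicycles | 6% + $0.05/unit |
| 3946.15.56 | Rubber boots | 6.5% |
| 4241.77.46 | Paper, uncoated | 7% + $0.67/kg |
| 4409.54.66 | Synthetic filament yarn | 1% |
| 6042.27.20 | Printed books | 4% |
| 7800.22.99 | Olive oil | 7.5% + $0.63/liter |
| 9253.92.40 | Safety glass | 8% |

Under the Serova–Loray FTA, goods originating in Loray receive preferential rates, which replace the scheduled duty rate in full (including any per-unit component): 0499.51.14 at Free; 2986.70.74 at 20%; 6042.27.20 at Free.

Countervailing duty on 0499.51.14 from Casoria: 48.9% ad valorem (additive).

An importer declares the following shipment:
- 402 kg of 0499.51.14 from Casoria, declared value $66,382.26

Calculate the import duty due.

Line 1 (0499.51.14, Casoria, 402 kg, $66,382.26):
Base rate for 0499.51.14 is $3.94/kg.
0499.51.14 has an FTA preferential rate, but origin Casoria is not Loray; base rate stands.
Additional duty on 0499.51.14 from Casoria: +48.9% ad valorem. Applied ad valorem rate = 48.9%.
Duty = $66,382.26 × 48.9% + 402 × $3.94 = $34,044.81.

$34,044.81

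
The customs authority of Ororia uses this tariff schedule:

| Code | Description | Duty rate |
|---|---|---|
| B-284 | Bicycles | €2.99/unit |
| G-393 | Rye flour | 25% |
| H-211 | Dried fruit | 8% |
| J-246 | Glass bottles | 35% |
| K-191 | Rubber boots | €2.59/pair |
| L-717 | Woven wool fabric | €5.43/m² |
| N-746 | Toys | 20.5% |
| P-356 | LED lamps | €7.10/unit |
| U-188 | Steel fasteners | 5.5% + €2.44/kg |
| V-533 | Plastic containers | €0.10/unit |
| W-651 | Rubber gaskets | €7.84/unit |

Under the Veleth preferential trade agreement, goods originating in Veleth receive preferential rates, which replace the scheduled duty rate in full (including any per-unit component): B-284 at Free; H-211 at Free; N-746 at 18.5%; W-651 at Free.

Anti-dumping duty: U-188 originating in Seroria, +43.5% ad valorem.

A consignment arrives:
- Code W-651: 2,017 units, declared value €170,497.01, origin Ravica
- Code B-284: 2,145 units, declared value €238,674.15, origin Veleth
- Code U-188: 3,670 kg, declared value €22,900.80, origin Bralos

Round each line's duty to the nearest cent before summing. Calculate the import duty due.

Line 1 (W-651, Ravica, 2,017 units, €170,497.01):
Base rate for W-651 is €7.84/unit.
W-651 has an FTA preferential rate, but origin Ravica is not Veleth; base rate stands.
Duty = 2,017 × €7.84 = €15,813.28.
Line 2 (B-284, Veleth, 2,145 units, €238,674.15):
Base rate for B-284 is €2.99/unit.
Origin Veleth qualifies under the Ororia–Veleth agreement and B-284 is covered: preferential rate Free applies instead.
Duty = €238,674.15 × 0% = €0.00.
Line 3 (U-188, Bralos, 3,670 kg, €22,900.80):
Base rate for U-188 is 5.5% + €2.44/kg.
The additional-duty order on U-188 targets Seroria, not Bralos; it does not apply.
Duty = €22,900.80 × 5.5% + 3,670 × €2.44 = €10,214.34.
Total = €15,813.28 + €0.00 + €10,214.34 = €26,027.62.

€26,027.62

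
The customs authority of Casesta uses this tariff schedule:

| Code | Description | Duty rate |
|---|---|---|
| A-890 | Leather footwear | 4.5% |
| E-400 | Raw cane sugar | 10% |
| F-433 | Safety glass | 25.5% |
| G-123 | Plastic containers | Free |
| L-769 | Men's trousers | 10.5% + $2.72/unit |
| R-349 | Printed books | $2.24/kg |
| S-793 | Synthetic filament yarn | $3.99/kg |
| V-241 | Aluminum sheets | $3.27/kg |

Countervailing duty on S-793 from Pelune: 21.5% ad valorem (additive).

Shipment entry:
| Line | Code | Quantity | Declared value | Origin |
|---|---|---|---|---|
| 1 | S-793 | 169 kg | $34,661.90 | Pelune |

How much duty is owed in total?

Line 1 (S-793, Pelune, 169 kg, $34,661.90):
Base rate for S-793 is $3.99/kg.
Additional duty on S-793 from Pelune: +21.5% ad valorem. Applied ad valorem rate = 21.5%.
Duty = $34,661.90 × 21.5% + 169 × $3.99 = $8,126.62.

$8,126.62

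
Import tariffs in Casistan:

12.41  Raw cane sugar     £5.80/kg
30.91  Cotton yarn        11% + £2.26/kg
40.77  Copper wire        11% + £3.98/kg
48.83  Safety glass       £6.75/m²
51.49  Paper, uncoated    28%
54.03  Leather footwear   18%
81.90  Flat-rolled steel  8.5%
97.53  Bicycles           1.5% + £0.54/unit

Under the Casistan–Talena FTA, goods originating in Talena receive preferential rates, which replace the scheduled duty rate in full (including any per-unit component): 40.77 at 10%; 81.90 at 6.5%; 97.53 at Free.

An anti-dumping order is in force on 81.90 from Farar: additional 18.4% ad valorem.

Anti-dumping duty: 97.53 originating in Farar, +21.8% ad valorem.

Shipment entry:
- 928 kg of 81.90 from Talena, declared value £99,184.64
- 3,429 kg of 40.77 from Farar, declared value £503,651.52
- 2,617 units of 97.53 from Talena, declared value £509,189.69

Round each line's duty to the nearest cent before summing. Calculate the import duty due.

Line 1 (81.90, Talena, 928 kg, £99,184.64):
Base rate for 81.90 is 8.5%.
Origin Talena qualifies under the Casistan–Talena agreement and 81.90 is covered: preferential rate 6.5% applies instead.
The additional-duty order on 81.90 targets Farar, not Talena; it does not apply.
Duty = £99,184.64 × 6.5% = £6,447.00.
Line 2 (40.77, Farar, 3,429 kg, £503,651.52):
Base rate for 40.77 is 11% + £3.98/kg.
40.77 has an FTA preferential rate, but origin Farar is not Talena; base rate stands.
Duty = £503,651.52 × 11% + 3,429 × £3.98 = £69,049.09.
Line 3 (97.53, Talena, 2,617 units, £509,189.69):
Base rate for 97.53 is 1.5% + £0.54/unit.
Origin Talena qualifies under the Casistan–Talena agreement and 97.53 is covered: preferential rate Free applies instead.
The additional-duty order on 97.53 targets Farar, not Talena; it does not apply.
Duty = £509,189.69 × 0% = £0.00.
Total = £6,447.00 + £69,049.09 + £0.00 = £75,496.09.

£75,496.09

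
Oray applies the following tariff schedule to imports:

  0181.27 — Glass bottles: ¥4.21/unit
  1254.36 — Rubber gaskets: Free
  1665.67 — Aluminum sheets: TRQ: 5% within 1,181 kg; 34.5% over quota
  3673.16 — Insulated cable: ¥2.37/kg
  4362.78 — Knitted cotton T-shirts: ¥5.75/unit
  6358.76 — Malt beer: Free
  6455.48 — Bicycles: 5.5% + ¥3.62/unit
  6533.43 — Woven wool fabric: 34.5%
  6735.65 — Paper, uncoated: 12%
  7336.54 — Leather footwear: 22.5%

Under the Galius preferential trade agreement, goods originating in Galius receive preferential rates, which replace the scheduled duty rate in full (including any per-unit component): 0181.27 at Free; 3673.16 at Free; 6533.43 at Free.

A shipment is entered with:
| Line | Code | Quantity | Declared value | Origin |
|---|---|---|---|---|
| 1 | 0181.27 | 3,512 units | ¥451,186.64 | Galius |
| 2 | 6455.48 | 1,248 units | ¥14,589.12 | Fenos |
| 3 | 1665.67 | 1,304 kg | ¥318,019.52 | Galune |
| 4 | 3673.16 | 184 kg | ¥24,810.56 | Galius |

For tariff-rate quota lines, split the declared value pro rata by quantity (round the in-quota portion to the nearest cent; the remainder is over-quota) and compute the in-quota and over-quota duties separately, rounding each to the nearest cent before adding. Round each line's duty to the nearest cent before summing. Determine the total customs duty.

¥30,070.32

Line 1 (0181.27, Galius, 3,512 units, ¥451,186.64):
Base rate for 0181.27 is ¥4.21/unit.
Origin Galius qualifies under the Oray–Galius agreement and 0181.27 is covered: preferential rate Free applies instead.
Duty = ¥451,186.64 × 0% = ¥0.00.
Line 2 (6455.48, Fenos, 1,248 units, ¥14,589.12):
Base rate for 6455.48 is 5.5% + ¥3.62/unit.
Duty = ¥14,589.12 × 5.5% + 1,248 × ¥3.62 = ¥5,320.16.
Line 3 (1665.67, Galune, 1,304 kg, ¥318,019.52):
Code 1665.67 is under a tariff-rate quota (threshold 1,181 kg). In-quota: 1,181 kg at 5%; over-quota: 123 kg at 34.5%.
Pro-rata value split: in-quota = ¥318,019.52 × 1,181/1,304 = ¥288,022.28; over-quota = ¥318,019.52 − ¥288,022.28 = ¥29,997.24.
In-quota duty = ¥288,022.28 × 5% = ¥14,401.11. Over-quota duty = ¥29,997.24 × 34.5% = ¥10,349.05.
Line duty = ¥14,401.11 + ¥10,349.05 = ¥24,750.16.
Line 4 (3673.16, Galius, 184 kg, ¥24,810.56):
Base rate for 3673.16 is ¥2.37/kg.
Origin Galius qualifies under the Oray–Galius agreement and 3673.16 is covered: preferential rate Free applies instead.
Duty = ¥24,810.56 × 0% = ¥0.00.
Total = ¥0.00 + ¥5,320.16 + ¥24,750.16 + ¥0.00 = ¥30,070.32.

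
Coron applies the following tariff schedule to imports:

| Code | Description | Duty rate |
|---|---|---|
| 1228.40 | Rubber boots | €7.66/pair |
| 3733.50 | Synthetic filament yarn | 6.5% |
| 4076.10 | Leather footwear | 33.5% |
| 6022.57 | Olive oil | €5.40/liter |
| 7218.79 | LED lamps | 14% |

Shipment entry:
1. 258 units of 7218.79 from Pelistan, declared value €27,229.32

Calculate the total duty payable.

€3,812.10

Line 1 (7218.79, Pelistan, 258 units, €27,229.32):
Base rate for 7218.79 is 14%.
Duty = €27,229.32 × 14% = €3,812.10.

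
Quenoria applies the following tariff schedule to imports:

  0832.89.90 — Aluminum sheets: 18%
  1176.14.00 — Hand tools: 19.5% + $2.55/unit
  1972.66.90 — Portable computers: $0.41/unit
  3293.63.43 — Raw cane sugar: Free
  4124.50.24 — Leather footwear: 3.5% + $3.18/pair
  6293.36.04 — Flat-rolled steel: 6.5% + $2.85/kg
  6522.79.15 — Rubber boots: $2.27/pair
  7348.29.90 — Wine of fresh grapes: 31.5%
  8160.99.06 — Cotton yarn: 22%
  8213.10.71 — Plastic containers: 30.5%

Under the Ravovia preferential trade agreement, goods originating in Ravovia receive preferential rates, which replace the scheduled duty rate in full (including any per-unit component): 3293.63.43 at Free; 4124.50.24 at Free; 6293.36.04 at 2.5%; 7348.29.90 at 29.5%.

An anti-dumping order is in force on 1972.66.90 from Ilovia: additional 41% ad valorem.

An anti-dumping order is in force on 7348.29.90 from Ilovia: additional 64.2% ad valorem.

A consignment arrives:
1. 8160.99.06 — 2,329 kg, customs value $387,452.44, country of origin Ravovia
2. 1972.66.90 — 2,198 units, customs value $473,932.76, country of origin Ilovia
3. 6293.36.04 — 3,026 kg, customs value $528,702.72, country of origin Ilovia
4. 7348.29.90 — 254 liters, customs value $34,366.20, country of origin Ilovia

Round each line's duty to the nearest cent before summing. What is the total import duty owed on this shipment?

Line 1 (8160.99.06, Ravovia, 2,329 kg, $387,452.44):
Base rate for 8160.99.06 is 22%.
Origin Ravovia is the FTA partner but 8160.99.06 is not on the preference list; base rate stands.
Duty = $387,452.44 × 22% = $85,239.54.
Line 2 (1972.66.90, Ilovia, 2,198 units, $473,932.76):
Base rate for 1972.66.90 is $0.41/unit.
Additional duty on 1972.66.90 from Ilovia: +41% ad valorem. Applied ad valorem rate = 41%.
Duty = $473,932.76 × 41% + 2,198 × $0.41 = $195,213.61.
Line 3 (6293.36.04, Ilovia, 3,026 kg, $528,702.72):
Base rate for 6293.36.04 is 6.5% + $2.85/kg.
6293.36.04 has an FTA preferential rate, but origin Ilovia is not Ravovia; base rate stands.
Duty = $528,702.72 × 6.5% + 3,026 × $2.85 = $42,989.78.
Line 4 (7348.29.90, Ilovia, 254 liters, $34,366.20):
Base rate for 7348.29.90 is 31.5%.
7348.29.90 has an FTA preferential rate, but origin Ilovia is not Ravovia; base rate stands.
Additional duty on 7348.29.90 from Ilovia: +64.2%. Applied ad valorem rate: 31.5% + 64.2% = 95.7%.
Duty = $34,366.20 × 95.7% = $32,888.45.
Total = $85,239.54 + $195,213.61 + $42,989.78 + $32,888.45 = $356,331.38.

$356,331.38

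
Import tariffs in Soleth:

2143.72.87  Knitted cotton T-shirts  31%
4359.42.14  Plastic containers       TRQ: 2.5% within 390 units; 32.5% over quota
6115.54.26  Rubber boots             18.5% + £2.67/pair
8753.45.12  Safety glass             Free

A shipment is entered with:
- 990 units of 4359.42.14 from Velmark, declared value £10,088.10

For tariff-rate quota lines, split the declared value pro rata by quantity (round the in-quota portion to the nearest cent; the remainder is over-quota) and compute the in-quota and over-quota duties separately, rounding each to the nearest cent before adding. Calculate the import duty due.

Line 1 (4359.42.14, Velmark, 990 units, £10,088.10):
Code 4359.42.14 is under a tariff-rate quota (threshold 390 units). In-quota: 390 units at 2.5%; over-quota: 600 units at 32.5%.
Pro-rata value split: in-quota = £10,088.10 × 390/990 = £3,974.10; over-quota = £10,088.10 − £3,974.10 = £6,114.00.
In-quota duty = £3,974.10 × 2.5% = £99.35. Over-quota duty = £6,114.00 × 32.5% = £1,987.05.
Line duty = £99.35 + £1,987.05 = £2,086.40.

£2,086.40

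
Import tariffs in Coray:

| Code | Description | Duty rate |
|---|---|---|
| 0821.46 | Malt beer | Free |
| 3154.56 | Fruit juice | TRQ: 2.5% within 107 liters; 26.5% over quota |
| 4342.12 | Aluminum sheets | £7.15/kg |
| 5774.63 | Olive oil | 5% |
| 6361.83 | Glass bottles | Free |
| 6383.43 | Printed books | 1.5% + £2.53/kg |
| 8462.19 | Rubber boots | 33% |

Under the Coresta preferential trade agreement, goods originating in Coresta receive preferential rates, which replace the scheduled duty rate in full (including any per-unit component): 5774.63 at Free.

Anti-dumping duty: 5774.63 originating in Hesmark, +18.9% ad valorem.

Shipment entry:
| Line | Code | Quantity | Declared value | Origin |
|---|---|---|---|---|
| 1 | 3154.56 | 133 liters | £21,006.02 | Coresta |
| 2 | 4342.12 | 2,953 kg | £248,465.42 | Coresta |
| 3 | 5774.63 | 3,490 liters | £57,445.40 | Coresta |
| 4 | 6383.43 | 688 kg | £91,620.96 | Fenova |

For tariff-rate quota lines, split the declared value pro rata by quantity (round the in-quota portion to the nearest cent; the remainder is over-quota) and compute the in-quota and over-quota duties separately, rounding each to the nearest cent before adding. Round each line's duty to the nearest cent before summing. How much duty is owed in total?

Line 1 (3154.56, Coresta, 133 liters, £21,006.02):
Code 3154.56 is under a tariff-rate quota (threshold 107 liters). In-quota: 107 liters at 2.5%; over-quota: 26 liters at 26.5%.
Pro-rata value split: in-quota = £21,006.02 × 107/133 = £16,899.58; over-quota = £21,006.02 − £16,899.58 = £4,106.44.
In-quota duty = £16,899.58 × 2.5% = £422.49. Over-quota duty = £4,106.44 × 26.5% = £1,088.21.
Line duty = £422.49 + £1,088.21 = £1,510.70.
Line 2 (4342.12, Coresta, 2,953 kg, £248,465.42):
Base rate for 4342.12 is £7.15/kg.
Origin Coresta is the FTA partner but 4342.12 is not on the preference list; base rate stands.
Duty = 2,953 × £7.15 = £21,113.95.
Line 3 (5774.63, Coresta, 3,490 liters, £57,445.40):
Base rate for 5774.63 is 5%.
Origin Coresta qualifies under the Coray–Coresta agreement and 5774.63 is covered: preferential rate Free applies instead.
The additional-duty order on 5774.63 targets Hesmark, not Coresta; it does not apply.
Duty = £57,445.40 × 0% = £0.00.
Line 4 (6383.43, Fenova, 688 kg, £91,620.96):
Base rate for 6383.43 is 1.5% + £2.53/kg.
Duty = £91,620.96 × 1.5% + 688 × £2.53 = £3,114.95.
Total = £1,510.70 + £21,113.95 + £0.00 + £3,114.95 = £25,739.60.

£25,739.60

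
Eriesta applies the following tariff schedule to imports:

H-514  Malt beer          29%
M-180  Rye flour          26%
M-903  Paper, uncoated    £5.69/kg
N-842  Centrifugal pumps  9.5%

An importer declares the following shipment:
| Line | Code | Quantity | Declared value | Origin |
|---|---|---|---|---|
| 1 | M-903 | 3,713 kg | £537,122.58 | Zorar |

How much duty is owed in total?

Line 1 (M-903, Zorar, 3,713 kg, £537,122.58):
Base rate for M-903 is £5.69/kg.
Duty = 3,713 × £5.69 = £21,126.97.

£21,126.97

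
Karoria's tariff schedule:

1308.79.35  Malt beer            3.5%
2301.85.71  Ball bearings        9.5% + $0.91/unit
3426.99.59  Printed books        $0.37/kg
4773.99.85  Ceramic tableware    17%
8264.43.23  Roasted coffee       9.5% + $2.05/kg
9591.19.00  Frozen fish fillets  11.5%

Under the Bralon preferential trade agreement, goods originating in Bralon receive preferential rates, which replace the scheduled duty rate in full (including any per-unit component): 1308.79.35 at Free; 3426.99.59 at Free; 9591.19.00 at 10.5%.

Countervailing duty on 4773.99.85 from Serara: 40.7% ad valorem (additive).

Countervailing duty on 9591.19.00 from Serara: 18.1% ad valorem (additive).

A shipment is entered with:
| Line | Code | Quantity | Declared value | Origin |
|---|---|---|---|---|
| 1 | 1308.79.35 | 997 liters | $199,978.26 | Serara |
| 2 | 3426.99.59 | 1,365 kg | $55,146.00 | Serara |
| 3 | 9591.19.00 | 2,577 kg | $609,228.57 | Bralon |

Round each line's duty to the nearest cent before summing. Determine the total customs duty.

$71,473.29

Line 1 (1308.79.35, Serara, 997 liters, $199,978.26):
Base rate for 1308.79.35 is 3.5%.
1308.79.35 has an FTA preferential rate, but origin Serara is not Bralon; base rate stands.
Duty = $199,978.26 × 3.5% = $6,999.24.
Line 2 (3426.99.59, Serara, 1,365 kg, $55,146.00):
Base rate for 3426.99.59 is $0.37/kg.
3426.99.59 has an FTA preferential rate, but origin Serara is not Bralon; base rate stands.
Duty = 1,365 × $0.37 = $505.05.
Line 3 (9591.19.00, Bralon, 2,577 kg, $609,228.57):
Base rate for 9591.19.00 is 11.5%.
Origin Bralon qualifies under the Karoria–Bralon agreement and 9591.19.00 is covered: preferential rate 10.5% applies instead.
The additional-duty order on 9591.19.00 targets Serara, not Bralon; it does not apply.
Duty = $609,228.57 × 10.5% = $63,969.00.
Total = $6,999.24 + $505.05 + $63,969.00 = $71,473.29.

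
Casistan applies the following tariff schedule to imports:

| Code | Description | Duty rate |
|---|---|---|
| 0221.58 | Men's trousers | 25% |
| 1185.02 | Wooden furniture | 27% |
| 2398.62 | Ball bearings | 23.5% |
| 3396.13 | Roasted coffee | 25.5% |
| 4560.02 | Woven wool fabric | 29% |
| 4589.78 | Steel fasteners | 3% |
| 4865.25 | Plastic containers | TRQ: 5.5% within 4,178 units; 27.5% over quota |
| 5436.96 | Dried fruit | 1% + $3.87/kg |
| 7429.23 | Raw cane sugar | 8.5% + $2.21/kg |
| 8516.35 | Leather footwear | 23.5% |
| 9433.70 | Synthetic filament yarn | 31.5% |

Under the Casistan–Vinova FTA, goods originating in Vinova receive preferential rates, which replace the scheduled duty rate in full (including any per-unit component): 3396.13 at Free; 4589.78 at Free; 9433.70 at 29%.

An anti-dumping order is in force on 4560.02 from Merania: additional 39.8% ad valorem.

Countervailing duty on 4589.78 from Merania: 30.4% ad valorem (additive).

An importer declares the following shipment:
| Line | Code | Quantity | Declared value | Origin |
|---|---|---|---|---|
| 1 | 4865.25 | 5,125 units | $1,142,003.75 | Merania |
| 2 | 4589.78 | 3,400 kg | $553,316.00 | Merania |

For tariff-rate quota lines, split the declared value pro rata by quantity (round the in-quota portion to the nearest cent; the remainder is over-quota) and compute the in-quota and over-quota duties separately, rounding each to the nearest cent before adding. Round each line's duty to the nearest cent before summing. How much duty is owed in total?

Line 1 (4865.25, Merania, 5,125 units, $1,142,003.75):
Code 4865.25 is under a tariff-rate quota (threshold 4,178 units). In-quota: 4,178 units at 5.5%; over-quota: 947 units at 27.5%.
Pro-rata value split: in-quota = $1,142,003.75 × 4,178/5,125 = $930,983.74; over-quota = $1,142,003.75 − $930,983.74 = $211,020.01.
In-quota duty = $930,983.74 × 5.5% = $51,204.11. Over-quota duty = $211,020.01 × 27.5% = $58,030.50.
Line duty = $51,204.11 + $58,030.50 = $109,234.61.
Line 2 (4589.78, Merania, 3,400 kg, $553,316.00):
Base rate for 4589.78 is 3%.
4589.78 has an FTA preferential rate, but origin Merania is not Vinova; base rate stands.
Additional duty on 4589.78 from Merania: +30.4%. Applied ad valorem rate: 3% + 30.4% = 33.4%.
Duty = $553,316.00 × 33.4% = $184,807.54.
Total = $109,234.61 + $184,807.54 = $294,042.15.

$294,042.15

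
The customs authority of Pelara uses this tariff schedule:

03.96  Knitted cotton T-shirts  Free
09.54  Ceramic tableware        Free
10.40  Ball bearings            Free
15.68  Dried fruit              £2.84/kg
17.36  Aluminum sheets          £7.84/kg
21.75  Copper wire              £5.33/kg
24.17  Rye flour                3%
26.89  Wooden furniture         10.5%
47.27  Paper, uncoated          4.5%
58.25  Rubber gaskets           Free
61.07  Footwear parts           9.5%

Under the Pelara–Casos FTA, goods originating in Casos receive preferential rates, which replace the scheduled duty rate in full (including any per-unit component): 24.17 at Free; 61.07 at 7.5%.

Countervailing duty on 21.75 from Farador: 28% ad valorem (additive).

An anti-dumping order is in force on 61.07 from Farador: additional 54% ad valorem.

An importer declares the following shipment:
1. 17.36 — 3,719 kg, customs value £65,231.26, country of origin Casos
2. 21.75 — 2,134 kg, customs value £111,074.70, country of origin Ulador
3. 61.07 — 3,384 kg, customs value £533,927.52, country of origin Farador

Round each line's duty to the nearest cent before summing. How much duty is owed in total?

Line 1 (17.36, Casos, 3,719 kg, £65,231.26):
Base rate for 17.36 is £7.84/kg.
Origin Casos is the FTA partner but 17.36 is not on the preference list; base rate stands.
Duty = 3,719 × £7.84 = £29,156.96.
Line 2 (21.75, Ulador, 2,134 kg, £111,074.70):
Base rate for 21.75 is £5.33/kg.
The additional-duty order on 21.75 targets Farador, not Ulador; it does not apply.
Duty = 2,134 × £5.33 = £11,374.22.
Line 3 (61.07, Farador, 3,384 kg, £533,927.52):
Base rate for 61.07 is 9.5%.
61.07 has an FTA preferential rate, but origin Farador is not Casos; base rate stands.
Additional duty on 61.07 from Farador: +54%. Applied ad valorem rate: 9.5% + 54% = 63.5%.
Duty = £533,927.52 × 63.5% = £339,043.98.
Total = £29,156.96 + £11,374.22 + £339,043.98 = £379,575.16.

£379,575.16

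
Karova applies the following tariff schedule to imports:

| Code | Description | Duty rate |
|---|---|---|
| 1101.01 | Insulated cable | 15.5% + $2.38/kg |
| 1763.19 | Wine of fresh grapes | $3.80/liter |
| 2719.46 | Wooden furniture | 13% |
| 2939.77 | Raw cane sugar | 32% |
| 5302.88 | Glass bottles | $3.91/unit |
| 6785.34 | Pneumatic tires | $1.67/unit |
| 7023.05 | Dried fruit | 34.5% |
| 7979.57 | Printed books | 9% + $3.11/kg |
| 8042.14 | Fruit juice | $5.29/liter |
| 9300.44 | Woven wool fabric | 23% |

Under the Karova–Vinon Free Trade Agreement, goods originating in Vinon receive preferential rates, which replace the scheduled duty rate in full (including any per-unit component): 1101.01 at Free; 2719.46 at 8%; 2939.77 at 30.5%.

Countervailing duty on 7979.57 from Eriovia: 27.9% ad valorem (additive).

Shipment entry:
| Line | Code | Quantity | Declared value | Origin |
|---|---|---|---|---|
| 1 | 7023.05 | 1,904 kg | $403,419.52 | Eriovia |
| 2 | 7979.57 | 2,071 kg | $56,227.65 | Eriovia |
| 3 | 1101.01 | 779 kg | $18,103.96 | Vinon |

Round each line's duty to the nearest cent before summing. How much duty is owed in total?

$166,368.54

Line 1 (7023.05, Eriovia, 1,904 kg, $403,419.52):
Base rate for 7023.05 is 34.5%.
Duty = $403,419.52 × 34.5% = $139,179.73.
Line 2 (7979.57, Eriovia, 2,071 kg, $56,227.65):
Base rate for 7979.57 is 9% + $3.11/kg.
Additional duty on 7979.57 from Eriovia: +27.9%. Applied ad valorem rate: 9% + 27.9% = 36.9%.
Duty = $56,227.65 × 36.9% + 2,071 × $3.11 = $27,188.81.
Line 3 (1101.01, Vinon, 779 kg, $18,103.96):
Base rate for 1101.01 is 15.5% + $2.38/kg.
Origin Vinon qualifies under the Karova–Vinon agreement and 1101.01 is covered: preferential rate Free applies instead.
Duty = $18,103.96 × 0% = $0.00.
Total = $139,179.73 + $27,188.81 + $0.00 = $166,368.54.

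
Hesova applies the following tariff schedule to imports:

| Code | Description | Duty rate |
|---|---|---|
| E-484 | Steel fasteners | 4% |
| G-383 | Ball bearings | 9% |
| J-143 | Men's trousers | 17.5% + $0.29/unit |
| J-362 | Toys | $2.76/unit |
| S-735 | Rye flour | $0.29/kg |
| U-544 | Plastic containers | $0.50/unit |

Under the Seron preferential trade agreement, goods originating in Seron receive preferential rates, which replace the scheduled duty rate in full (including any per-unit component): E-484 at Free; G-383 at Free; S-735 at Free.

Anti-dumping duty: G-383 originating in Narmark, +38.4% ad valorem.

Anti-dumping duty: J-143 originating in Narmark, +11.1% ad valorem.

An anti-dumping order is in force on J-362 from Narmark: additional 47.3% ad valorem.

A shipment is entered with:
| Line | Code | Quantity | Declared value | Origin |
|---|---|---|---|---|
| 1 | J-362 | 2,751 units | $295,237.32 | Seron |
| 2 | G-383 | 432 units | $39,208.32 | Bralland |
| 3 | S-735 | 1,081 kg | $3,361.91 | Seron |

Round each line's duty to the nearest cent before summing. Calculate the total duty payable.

$11,121.51

Line 1 (J-362, Seron, 2,751 units, $295,237.32):
Base rate for J-362 is $2.76/unit.
Origin Seron is the FTA partner but J-362 is not on the preference list; base rate stands.
The additional-duty order on J-362 targets Narmark, not Seron; it does not apply.
Duty = 2,751 × $2.76 = $7,592.76.
Line 2 (G-383, Bralland, 432 units, $39,208.32):
Base rate for G-383 is 9%.
G-383 has an FTA preferential rate, but origin Bralland is not Seron; base rate stands.
The additional-duty order on G-383 targets Narmark, not Bralland; it does not apply.
Duty = $39,208.32 × 9% = $3,528.75.
Line 3 (S-735, Seron, 1,081 kg, $3,361.91):
Base rate for S-735 is $0.29/kg.
Origin Seron qualifies under the Hesova–Seron agreement and S-735 is covered: preferential rate Free applies instead.
Duty = $3,361.91 × 0% = $0.00.
Total = $7,592.76 + $3,528.75 + $0.00 = $11,121.51.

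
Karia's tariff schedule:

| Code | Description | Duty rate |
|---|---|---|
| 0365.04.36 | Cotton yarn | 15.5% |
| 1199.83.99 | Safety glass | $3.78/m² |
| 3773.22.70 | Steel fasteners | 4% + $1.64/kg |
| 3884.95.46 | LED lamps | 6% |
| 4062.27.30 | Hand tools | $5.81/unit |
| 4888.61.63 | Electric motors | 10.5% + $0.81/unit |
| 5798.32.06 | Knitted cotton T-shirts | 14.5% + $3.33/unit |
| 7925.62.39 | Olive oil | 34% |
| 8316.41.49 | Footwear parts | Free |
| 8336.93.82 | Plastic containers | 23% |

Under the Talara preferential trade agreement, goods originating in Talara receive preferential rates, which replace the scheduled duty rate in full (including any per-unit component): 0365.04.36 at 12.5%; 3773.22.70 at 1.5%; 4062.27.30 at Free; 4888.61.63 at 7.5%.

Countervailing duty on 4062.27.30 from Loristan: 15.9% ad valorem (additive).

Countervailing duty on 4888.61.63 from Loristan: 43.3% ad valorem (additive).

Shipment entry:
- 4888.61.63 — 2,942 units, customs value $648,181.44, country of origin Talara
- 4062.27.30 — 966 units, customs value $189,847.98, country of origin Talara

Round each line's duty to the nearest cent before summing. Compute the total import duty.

Line 1 (4888.61.63, Talara, 2,942 units, $648,181.44):
Base rate for 4888.61.63 is 10.5% + $0.81/unit.
Origin Talara qualifies under the Karia–Talara agreement and 4888.61.63 is covered: preferential rate 7.5% applies instead.
The additional-duty order on 4888.61.63 targets Loristan, not Talara; it does not apply.
Duty = $648,181.44 × 7.5% = $48,613.61.
Line 2 (4062.27.30, Talara, 966 units, $189,847.98):
Base rate for 4062.27.30 is $5.81/unit.
Origin Talara qualifies under the Karia–Talara agreement and 4062.27.30 is covered: preferential rate Free applies instead.
The additional-duty order on 4062.27.30 targets Loristan, not Talara; it does not apply.
Duty = $189,847.98 × 0% = $0.00.
Total = $48,613.61 + $0.00 = $48,613.61.

$48,613.61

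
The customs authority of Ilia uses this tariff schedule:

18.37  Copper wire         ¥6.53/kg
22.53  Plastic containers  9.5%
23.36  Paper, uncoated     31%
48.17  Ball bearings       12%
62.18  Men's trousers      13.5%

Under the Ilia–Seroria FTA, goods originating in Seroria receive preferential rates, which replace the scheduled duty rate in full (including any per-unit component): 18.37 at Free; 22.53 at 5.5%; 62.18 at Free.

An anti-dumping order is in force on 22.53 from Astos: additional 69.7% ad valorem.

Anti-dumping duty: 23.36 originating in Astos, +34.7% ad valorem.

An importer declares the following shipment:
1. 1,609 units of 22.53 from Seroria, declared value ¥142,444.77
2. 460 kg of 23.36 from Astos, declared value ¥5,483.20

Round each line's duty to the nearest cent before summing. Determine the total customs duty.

¥11,436.92

Line 1 (22.53, Seroria, 1,609 units, ¥142,444.77):
Base rate for 22.53 is 9.5%.
Origin Seroria qualifies under the Ilia–Seroria agreement and 22.53 is covered: preferential rate 5.5% applies instead.
The additional-duty order on 22.53 targets Astos, not Seroria; it does not apply.
Duty = ¥142,444.77 × 5.5% = ¥7,834.46.
Line 2 (23.36, Astos, 460 kg, ¥5,483.20):
Base rate for 23.36 is 31%.
Additional duty on 23.36 from Astos: +34.7%. Applied ad valorem rate: 31% + 34.7% = 65.7%.
Duty = ¥5,483.20 × 65.7% = ¥3,602.46.
Total = ¥7,834.46 + ¥3,602.46 = ¥11,436.92.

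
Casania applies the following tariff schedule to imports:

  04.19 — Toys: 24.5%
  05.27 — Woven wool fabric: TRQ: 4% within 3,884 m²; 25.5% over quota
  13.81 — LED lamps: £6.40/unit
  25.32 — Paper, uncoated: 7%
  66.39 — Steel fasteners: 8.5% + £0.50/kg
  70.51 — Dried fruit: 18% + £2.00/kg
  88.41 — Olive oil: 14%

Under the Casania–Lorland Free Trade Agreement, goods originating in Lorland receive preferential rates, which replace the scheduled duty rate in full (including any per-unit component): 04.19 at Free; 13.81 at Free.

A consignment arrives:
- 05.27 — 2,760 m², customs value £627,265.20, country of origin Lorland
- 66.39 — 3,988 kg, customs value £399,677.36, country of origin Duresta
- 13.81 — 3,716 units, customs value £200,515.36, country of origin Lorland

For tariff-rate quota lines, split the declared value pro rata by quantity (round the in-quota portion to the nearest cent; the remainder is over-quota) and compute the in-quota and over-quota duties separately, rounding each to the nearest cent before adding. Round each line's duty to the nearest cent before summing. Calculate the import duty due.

Line 1 (05.27, Lorland, 2,760 m², £627,265.20):
Code 05.27 is under a tariff-rate quota (threshold 3,884 m²). Quantity 2,760 m² is within the quota, so the in-quota rate 4% applies to the full value.
Duty = £627,265.20 × 4% = £25,090.61.
Line 2 (66.39, Duresta, 3,988 kg, £399,677.36):
Base rate for 66.39 is 8.5% + £0.50/kg.
Duty = £399,677.36 × 8.5% + 3,988 × £0.50 = £35,966.58.
Line 3 (13.81, Lorland, 3,716 units, £200,515.36):
Base rate for 13.81 is £6.40/unit.
Origin Lorland qualifies under the Casania–Lorland agreement and 13.81 is covered: preferential rate Free applies instead.
Duty = £200,515.36 × 0% = £0.00.
Total = £25,090.61 + £35,966.58 + £0.00 = £61,057.19.

£61,057.19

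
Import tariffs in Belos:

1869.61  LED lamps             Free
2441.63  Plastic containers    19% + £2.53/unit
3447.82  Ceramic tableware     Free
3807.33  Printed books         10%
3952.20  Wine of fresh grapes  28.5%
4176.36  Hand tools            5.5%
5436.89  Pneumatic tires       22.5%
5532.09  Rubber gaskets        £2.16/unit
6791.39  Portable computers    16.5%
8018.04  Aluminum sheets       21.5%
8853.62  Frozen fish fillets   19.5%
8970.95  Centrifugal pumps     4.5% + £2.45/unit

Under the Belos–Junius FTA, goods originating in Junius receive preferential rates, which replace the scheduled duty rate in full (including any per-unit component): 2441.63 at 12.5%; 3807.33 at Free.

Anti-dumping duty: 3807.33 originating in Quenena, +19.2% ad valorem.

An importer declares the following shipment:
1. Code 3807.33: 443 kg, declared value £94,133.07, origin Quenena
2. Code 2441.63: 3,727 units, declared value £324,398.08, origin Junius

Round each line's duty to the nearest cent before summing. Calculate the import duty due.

Line 1 (3807.33, Quenena, 443 kg, £94,133.07):
Base rate for 3807.33 is 10%.
3807.33 has an FTA preferential rate, but origin Quenena is not Junius; base rate stands.
Additional duty on 3807.33 from Quenena: +19.2%. Applied ad valorem rate: 10% + 19.2% = 29.2%.
Duty = £94,133.07 × 29.2% = £27,486.86.
Line 2 (2441.63, Junius, 3,727 units, £324,398.08):
Base rate for 2441.63 is 19% + £2.53/unit.
Origin Junius qualifies under the Belos–Junius agreement and 2441.63 is covered: preferential rate 12.5% applies instead.
Duty = £324,398.08 × 12.5% = £40,549.76.
Total = £27,486.86 + £40,549.76 = £68,036.62.

£68,036.62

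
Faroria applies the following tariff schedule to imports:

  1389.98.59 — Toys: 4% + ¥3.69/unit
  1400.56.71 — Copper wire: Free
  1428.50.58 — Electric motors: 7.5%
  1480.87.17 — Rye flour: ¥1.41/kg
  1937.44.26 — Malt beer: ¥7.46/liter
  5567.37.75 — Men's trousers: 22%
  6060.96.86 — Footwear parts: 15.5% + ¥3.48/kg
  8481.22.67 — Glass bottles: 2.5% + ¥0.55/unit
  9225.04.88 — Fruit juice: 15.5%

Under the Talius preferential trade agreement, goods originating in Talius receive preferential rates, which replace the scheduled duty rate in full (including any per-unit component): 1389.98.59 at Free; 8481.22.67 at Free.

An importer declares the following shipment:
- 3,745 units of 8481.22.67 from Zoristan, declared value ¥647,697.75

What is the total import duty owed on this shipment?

¥18,252.19

Line 1 (8481.22.67, Zoristan, 3,745 units, ¥647,697.75):
Base rate for 8481.22.67 is 2.5% + ¥0.55/unit.
8481.22.67 has an FTA preferential rate, but origin Zoristan is not Talius; base rate stands.
Duty = ¥647,697.75 × 2.5% + 3,745 × ¥0.55 = ¥18,252.19.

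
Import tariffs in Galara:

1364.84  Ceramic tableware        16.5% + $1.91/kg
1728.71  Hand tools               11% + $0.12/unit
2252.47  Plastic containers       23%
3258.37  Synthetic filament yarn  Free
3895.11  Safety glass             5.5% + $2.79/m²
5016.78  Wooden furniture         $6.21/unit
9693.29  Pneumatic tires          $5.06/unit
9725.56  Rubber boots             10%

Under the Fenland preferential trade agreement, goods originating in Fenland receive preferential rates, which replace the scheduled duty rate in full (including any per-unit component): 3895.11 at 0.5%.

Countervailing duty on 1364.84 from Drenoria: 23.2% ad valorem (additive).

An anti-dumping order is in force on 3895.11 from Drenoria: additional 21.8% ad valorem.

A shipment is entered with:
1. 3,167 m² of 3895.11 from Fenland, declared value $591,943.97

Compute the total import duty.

Line 1 (3895.11, Fenland, 3,167 m², $591,943.97):
Base rate for 3895.11 is 5.5% + $2.79/m².
Origin Fenland qualifies under the Galara–Fenland agreement and 3895.11 is covered: preferential rate 0.5% applies instead.
The additional-duty order on 3895.11 targets Drenoria, not Fenland; it does not apply.
Duty = $591,943.97 × 0.5% = $2,959.72.

$2,959.72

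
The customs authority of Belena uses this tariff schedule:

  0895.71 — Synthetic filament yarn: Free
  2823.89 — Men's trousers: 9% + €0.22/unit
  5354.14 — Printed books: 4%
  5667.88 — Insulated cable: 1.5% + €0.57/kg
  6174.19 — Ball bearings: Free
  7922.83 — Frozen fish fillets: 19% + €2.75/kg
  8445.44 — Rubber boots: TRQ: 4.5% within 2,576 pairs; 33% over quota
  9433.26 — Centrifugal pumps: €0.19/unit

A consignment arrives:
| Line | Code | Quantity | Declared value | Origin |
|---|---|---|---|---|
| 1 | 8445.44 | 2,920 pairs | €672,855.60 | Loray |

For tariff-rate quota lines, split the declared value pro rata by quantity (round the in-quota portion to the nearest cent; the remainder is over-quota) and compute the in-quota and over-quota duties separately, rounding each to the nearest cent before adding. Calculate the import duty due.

€52,869.86

Line 1 (8445.44, Loray, 2,920 pairs, €672,855.60):
Code 8445.44 is under a tariff-rate quota (threshold 2,576 pairs). In-quota: 2,576 pairs at 4.5%; over-quota: 344 pairs at 33%.
Pro-rata value split: in-quota = €672,855.60 × 2,576/2,920 = €593,587.68; over-quota = €672,855.60 − €593,587.68 = €79,267.92.
In-quota duty = €593,587.68 × 4.5% = €26,711.45. Over-quota duty = €79,267.92 × 33% = €26,158.41.
Line duty = €26,711.45 + €26,158.41 = €52,869.86.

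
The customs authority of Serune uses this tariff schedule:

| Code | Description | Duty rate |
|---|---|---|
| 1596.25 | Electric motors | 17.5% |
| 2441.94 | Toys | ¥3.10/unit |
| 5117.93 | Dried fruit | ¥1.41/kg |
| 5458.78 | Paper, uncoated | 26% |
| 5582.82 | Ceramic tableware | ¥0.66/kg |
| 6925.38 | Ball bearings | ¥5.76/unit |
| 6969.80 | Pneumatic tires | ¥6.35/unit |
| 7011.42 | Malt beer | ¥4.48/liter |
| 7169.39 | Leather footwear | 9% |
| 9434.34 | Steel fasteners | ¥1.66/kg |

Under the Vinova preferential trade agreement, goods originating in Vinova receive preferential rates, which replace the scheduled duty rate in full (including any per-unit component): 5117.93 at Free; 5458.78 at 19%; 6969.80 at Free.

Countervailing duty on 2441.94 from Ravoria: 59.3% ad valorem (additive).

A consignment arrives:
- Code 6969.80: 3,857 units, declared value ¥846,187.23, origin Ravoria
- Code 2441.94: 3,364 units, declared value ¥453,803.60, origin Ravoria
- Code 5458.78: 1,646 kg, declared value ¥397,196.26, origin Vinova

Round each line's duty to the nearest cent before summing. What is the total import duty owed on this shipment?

Line 1 (6969.80, Ravoria, 3,857 units, ¥846,187.23):
Base rate for 6969.80 is ¥6.35/unit.
6969.80 has an FTA preferential rate, but origin Ravoria is not Vinova; base rate stands.
Duty = 3,857 × ¥6.35 = ¥24,491.95.
Line 2 (2441.94, Ravoria, 3,364 units, ¥453,803.60):
Base rate for 2441.94 is ¥3.10/unit.
Additional duty on 2441.94 from Ravoria: +59.3% ad valorem. Applied ad valorem rate = 59.3%.
Duty = ¥453,803.60 × 59.3% + 3,364 × ¥3.10 = ¥279,533.93.
Line 3 (5458.78, Vinova, 1,646 kg, ¥397,196.26):
Base rate for 5458.78 is 26%.
Origin Vinova qualifies under the Serune–Vinova agreement and 5458.78 is covered: preferential rate 19% applies instead.
Duty = ¥397,196.26 × 19% = ¥75,467.29.
Total = ¥24,491.95 + ¥279,533.93 + ¥75,467.29 = ¥379,493.17.

¥379,493.17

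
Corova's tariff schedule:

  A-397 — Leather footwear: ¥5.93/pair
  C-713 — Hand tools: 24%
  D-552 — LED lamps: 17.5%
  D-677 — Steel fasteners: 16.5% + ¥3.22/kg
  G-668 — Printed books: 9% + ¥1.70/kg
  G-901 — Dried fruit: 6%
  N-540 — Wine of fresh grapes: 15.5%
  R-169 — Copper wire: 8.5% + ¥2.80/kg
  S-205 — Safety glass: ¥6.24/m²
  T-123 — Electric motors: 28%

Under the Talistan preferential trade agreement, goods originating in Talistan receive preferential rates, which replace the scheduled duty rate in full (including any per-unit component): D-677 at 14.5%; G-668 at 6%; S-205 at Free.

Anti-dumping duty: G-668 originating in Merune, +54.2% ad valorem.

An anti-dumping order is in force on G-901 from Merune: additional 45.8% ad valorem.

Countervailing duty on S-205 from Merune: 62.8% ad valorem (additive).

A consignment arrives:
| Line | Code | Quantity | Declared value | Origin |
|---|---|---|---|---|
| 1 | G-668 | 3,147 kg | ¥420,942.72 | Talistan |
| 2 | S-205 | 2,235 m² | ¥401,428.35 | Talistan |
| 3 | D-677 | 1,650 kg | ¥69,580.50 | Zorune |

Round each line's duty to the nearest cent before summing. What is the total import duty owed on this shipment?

Line 1 (G-668, Talistan, 3,147 kg, ¥420,942.72):
Base rate for G-668 is 9% + ¥1.70/kg.
Origin Talistan qualifies under the Corova–Talistan agreement and G-668 is covered: preferential rate 6% applies instead.
The additional-duty order on G-668 targets Merune, not Talistan; it does not apply.
Duty = ¥420,942.72 × 6% = ¥25,256.56.
Line 2 (S-205, Talistan, 2,235 m², ¥401,428.35):
Base rate for S-205 is ¥6.24/m².
Origin Talistan qualifies under the Corova–Talistan agreement and S-205 is covered: preferential rate Free applies instead.
The additional-duty order on S-205 targets Merune, not Talistan; it does not apply.
Duty = ¥401,428.35 × 0% = ¥0.00.
Line 3 (D-677, Zorune, 1,650 kg, ¥69,580.50):
Base rate for D-677 is 16.5% + ¥3.22/kg.
D-677 has an FTA preferential rate, but origin Zorune is not Talistan; base rate stands.
Duty = ¥69,580.50 × 16.5% + 1,650 × ¥3.22 = ¥16,793.78.
Total = ¥25,256.56 + ¥0.00 + ¥16,793.78 = ¥42,050.34.

¥42,050.34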